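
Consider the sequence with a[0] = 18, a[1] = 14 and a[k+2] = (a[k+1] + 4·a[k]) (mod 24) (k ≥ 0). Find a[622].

22

a[0] = 18,  a[1] = 14,  a[2] = 14,  a[3] = 22,  a[4] = 6,  a[5] = 22,  a[6] = 22,  a[7] = 14,  a[8] = 6,  a[9] = 14,  a[10] = 14.
Since (a[9], a[10]) = (a[1], a[2]) = (14, 14) (two consecutive terms determine the rest), the sequence is eventually periodic: after a pre-period of length 1 it cycles with period 8.
For k ≥ 1, a[k] depends only on (k - 1) mod 8. (622 - 1) mod 8 = 5, so a[622] = a[6] = 22.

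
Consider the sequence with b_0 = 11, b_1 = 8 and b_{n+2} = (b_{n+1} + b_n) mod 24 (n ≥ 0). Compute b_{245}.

1

We have b_0 = 11, b_1 = 8, b_2 = 19, b_3 = 3, b_4 = 22, b_5 = 1, b_6 = 23, b_7 = 0, b_8 = 23, b_9 = 23, b_{10} = 22, b_{11} = 21, b_{12} = 19, b_{13} = 16, b_{14} = 11, b_{15} = 3, b_{16} = 14, b_{17} = 17, b_{18} = 7, b_{19} = 0, b_{20} = 7, b_{21} = 7, b_{22} = 14, b_{23} = 21, b_{24} = 11, b_{25} = 8.
Since (b_{24}, b_{25}) = (b_0, b_1) = (11, 8) (two consecutive terms determine the rest), the sequence is periodic with period 24.
(245 - 0) mod 24 = 5, so b_{245} = b_5 = 1.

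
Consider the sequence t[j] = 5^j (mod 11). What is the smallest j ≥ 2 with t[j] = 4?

3

t[1] = 5, t[2] = 3, t[3] = 4, t[4] = 9, t[5] = 1, t[6] = 5.
The sequence repeats with period 5.
The value 4 first appears (with j ≥ 2) at t[3].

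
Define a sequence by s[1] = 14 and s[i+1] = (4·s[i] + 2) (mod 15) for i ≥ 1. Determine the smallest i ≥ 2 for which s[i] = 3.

6

s[1] = 14,  s[2] = 13,  s[3] = 9,  s[4] = 8,  s[5] = 4,  s[6] = 3,  s[7] = 14.
The sequence repeats with period 6.
The value 3 first appears (with i ≥ 2) at s[6].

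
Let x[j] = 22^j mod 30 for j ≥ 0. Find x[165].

22

x[0] = 1, x[1] = 22, x[2] = 4, x[3] = 28, x[4] = 16, x[5] = 22.
Since x[5] = x[1] = 22, the sequence is eventually periodic: after a pre-period of length 1 it cycles with period 4.
For j ≥ 1, x[j] depends only on (j - 1) mod 4. (165 - 1) mod 4 = 0, so x[165] = x[1] = 22.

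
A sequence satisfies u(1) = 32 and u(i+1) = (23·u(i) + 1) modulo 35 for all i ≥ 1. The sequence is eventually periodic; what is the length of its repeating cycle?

3

We have u(1) = 32,  u(2) = 2,  u(3) = 12,  u(4) = 32.
The sequence repeats with period 3.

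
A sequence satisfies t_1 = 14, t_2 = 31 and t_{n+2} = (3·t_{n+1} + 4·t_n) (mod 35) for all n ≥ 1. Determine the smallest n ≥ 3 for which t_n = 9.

Computing terms: t_1 = 14,  t_2 = 31,  t_3 = 9,  t_4 = 11,  t_5 = 34,  t_6 = 6,  t_7 = 14,  t_8 = 31.
The sequence repeats with period 6.
The value 9 first appears (with n ≥ 3) at t_3.

3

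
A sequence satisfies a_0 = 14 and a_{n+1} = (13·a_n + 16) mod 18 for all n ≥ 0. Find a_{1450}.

0

We have a_0 = 14; a_1 = 0; a_2 = 16; a_3 = 8; a_4 = 12; a_5 = 10; a_6 = 2; a_7 = 6; a_8 = 4; a_9 = 14.
Since a_9 = a_0 = 14, the sequence is periodic with period 9.
(1450 - 0) mod 9 = 1, so a_{1450} = a_1 = 0.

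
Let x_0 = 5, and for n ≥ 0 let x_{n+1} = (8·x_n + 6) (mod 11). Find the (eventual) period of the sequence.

10

Listing terms: x_0 = 5, x_1 = 2, x_2 = 0, x_3 = 6, x_4 = 10, x_5 = 9, x_6 = 1, x_7 = 3, x_8 = 8, x_9 = 4, x_{10} = 5.
Since x_{10} = x_0 = 5, the sequence is periodic with period 10.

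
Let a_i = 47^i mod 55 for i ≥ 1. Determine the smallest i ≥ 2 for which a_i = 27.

Listing terms: a_1 = 47,  a_2 = 9,  a_3 = 38,  a_4 = 26,  a_5 = 12,  a_6 = 14,  a_7 = 53,  a_8 = 16,  a_9 = 37,  a_{10} = 34,  a_{11} = 3,  a_{12} = 31,  a_{13} = 27,  a_{14} = 4,  a_{15} = 23,  a_{16} = 36,  a_{17} = 42,  a_{18} = 49,  a_{19} = 48,  a_{20} = 1,  a_{21} = 47.
The sequence repeats with period 20.
The value 27 first appears (with i ≥ 2) at a_{13}.

13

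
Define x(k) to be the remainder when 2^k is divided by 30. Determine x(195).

8

x(1) = 2,  x(2) = 4,  x(3) = 8,  x(4) = 16,  x(5) = 2.
The sequence repeats with period 4.
So x(195) = x(1 + ((195-1) mod 4)) = x(3) = 8.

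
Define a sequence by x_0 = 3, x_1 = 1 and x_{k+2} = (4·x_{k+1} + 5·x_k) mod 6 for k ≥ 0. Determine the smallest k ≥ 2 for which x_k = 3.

3

Computing terms: x_0 = 3, x_1 = 1, x_2 = 1, x_3 = 3, x_4 = 5, x_5 = 5, x_6 = 3, x_7 = 1.
Since (x_6, x_7) = (x_0, x_1) = (3, 1) (two consecutive terms determine the rest), the sequence is periodic with period 6.
The value 3 first appears (with k ≥ 2) at x_3.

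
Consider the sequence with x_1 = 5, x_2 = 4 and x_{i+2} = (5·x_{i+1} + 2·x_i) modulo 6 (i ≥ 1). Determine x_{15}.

0

Listing terms: x_1 = 5, x_2 = 4, x_3 = 0, x_4 = 2, x_5 = 4, x_6 = 0.
Since (x_5, x_6) = (x_2, x_3) = (4, 0) (two consecutive terms determine the rest), the sequence is eventually periodic: after a pre-period of length 1 it cycles with period 3.
For i ≥ 2, x_i depends only on (i - 2) mod 3. (15 - 2) mod 3 = 1, so x_{15} = x_3 = 0.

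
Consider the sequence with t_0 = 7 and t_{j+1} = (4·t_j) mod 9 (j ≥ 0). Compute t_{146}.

4

Listing terms: t_0 = 7; t_1 = 1; t_2 = 4; t_3 = 7.
The sequence repeats with period 3.
So t_{146} = t_{0 + ((146-0) mod 3)} = t_2 = 4.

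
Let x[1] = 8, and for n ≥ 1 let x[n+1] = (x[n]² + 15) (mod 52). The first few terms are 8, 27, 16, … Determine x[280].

11

We have x[1] = 8,  x[2] = 27,  x[3] = 16,  x[4] = 11,  x[5] = 32,  x[6] = 51,  x[7] = 16.
Since x[7] = x[3] = 16, the sequence is eventually periodic: after a pre-period of length 2 it cycles with period 4.
For n ≥ 3, x[n] depends only on (n - 3) mod 4. (280 - 3) mod 4 = 1, so x[280] = x[4] = 11.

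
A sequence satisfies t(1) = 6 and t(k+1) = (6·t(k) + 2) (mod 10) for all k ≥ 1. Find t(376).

t(1) = 6; t(2) = 8; t(3) = 0; t(4) = 2; t(5) = 4; t(6) = 6.
Since t(6) = t(1) = 6, the sequence is periodic with period 5.
So t(376) = t(1 + ((376-1) mod 5)) = t(1) = 6.

6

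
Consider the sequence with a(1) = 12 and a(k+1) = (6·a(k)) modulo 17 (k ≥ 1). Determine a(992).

2

Listing terms: a(1) = 12; a(2) = 4; a(3) = 7; a(4) = 8; a(5) = 14; a(6) = 16; a(7) = 11; a(8) = 15; a(9) = 5; a(10) = 13; a(11) = 10; a(12) = 9; a(13) = 3; a(14) = 1; a(15) = 6; a(16) = 2; a(17) = 12.
Since a(17) = a(1) = 12, the sequence is periodic with period 16.
So a(992) = a(1 + ((992-1) mod 16)) = a(16) = 2.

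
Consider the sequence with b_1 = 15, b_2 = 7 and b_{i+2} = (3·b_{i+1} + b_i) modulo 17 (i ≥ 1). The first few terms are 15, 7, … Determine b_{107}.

Listing terms: b_1 = 15; b_2 = 7; b_3 = 2; b_4 = 13; b_5 = 7; b_6 = 0; b_7 = 7; b_8 = 4; b_9 = 2; b_{10} = 10; b_{11} = 15; b_{12} = 4; b_{13} = 10; b_{14} = 0; b_{15} = 10; b_{16} = 13; b_{17} = 15; b_{18} = 7.
The sequence repeats with period 16.
So b_{107} = b_{1 + ((107-1) mod 16)} = b_{11} = 15.

15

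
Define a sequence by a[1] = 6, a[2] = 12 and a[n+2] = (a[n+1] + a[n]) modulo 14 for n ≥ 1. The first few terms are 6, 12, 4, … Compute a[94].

6

We have a[1] = 6; a[2] = 12; a[3] = 4; a[4] = 2; a[5] = 6; a[6] = 8; a[7] = 0; a[8] = 8; a[9] = 8; a[10] = 2; a[11] = 10; a[12] = 12; a[13] = 8; a[14] = 6; a[15] = 0; a[16] = 6; a[17] = 6; a[18] = 12.
Since (a[17], a[18]) = (a[1], a[2]) = (6, 12) (two consecutive terms determine the rest), the sequence is periodic with period 16.
(94 - 1) mod 16 = 13, so a[94] = a[14] = 6.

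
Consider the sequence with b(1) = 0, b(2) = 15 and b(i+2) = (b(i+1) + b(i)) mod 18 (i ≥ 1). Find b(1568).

b(1) = 0; b(2) = 15; b(3) = 15; b(4) = 12; b(5) = 9; b(6) = 3; b(7) = 12; b(8) = 15; b(9) = 9; b(10) = 6; b(11) = 15; b(12) = 3; b(13) = 0; b(14) = 3; b(15) = 3; b(16) = 6; b(17) = 9; b(18) = 15; b(19) = 6; b(20) = 3; b(21) = 9; b(22) = 12; b(23) = 3; b(24) = 15; b(25) = 0; b(26) = 15.
Since (b(25), b(26)) = (b(1), b(2)) = (0, 15) (two consecutive terms determine the rest), the sequence is periodic with period 24.
So b(1568) = b(1 + ((1568-1) mod 24)) = b(8) = 15.

15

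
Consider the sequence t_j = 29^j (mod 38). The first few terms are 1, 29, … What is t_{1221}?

We have t_0 = 1,  t_1 = 29,  t_2 = 5,  t_3 = 31,  t_4 = 25,  t_5 = 3,  t_6 = 11,  t_7 = 15,  t_8 = 17,  t_9 = 37,  t_{10} = 9,  t_{11} = 33,  t_{12} = 7,  t_{13} = 13,  t_{14} = 35,  t_{15} = 27,  t_{16} = 23,  t_{17} = 21,  t_{18} = 1.
Since t_{18} = t_0 = 1, the sequence is periodic with period 18.
So t_{1221} = t_{0 + ((1221-0) mod 18)} = t_{15} = 27.

27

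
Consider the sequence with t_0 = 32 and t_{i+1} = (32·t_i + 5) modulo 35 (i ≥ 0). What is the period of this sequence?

12

Computing terms: t_0 = 32, t_1 = 14, t_2 = 33, t_3 = 11, t_4 = 7, t_5 = 19, t_6 = 18, t_7 = 21, t_8 = 12, t_9 = 4, t_{10} = 28, t_{11} = 26, t_{12} = 32.
Since t_{12} = t_0 = 32, the sequence is periodic with period 12.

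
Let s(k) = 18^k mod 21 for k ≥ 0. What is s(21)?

15

We have s(0) = 1; s(1) = 18; s(2) = 9; s(3) = 15; s(4) = 18.
Since s(4) = s(1) = 18, the sequence is eventually periodic: after a pre-period of length 1 it cycles with period 3.
For k ≥ 1, s(k) depends only on (k - 1) mod 3. (21 - 1) mod 3 = 2, so s(21) = s(3) = 15.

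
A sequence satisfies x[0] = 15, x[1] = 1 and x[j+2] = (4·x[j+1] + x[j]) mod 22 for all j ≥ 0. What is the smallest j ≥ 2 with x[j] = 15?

x[0] = 15, x[1] = 1, x[2] = 19, x[3] = 11, x[4] = 19, x[5] = 21, x[6] = 15, x[7] = 15, x[8] = 9, x[9] = 7, x[10] = 15, x[11] = 1.
Since (x[10], x[11]) = (x[0], x[1]) = (15, 1) (two consecutive terms determine the rest), the sequence is periodic with period 10.
The value 15 first appears (with j ≥ 2) at x[6].

6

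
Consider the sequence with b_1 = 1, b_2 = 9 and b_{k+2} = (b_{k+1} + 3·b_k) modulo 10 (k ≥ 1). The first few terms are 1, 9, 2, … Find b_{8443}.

3

Computing terms: b_1 = 1, b_2 = 9, b_3 = 2, b_4 = 9, b_5 = 5, b_6 = 2, b_7 = 7, b_8 = 3, b_9 = 4, b_{10} = 3, b_{11} = 5, b_{12} = 4, b_{13} = 9, b_{14} = 1, b_{15} = 8, b_{16} = 1, b_{17} = 5, b_{18} = 8, b_{19} = 3, b_{20} = 7, b_{21} = 6, b_{22} = 7, b_{23} = 5, b_{24} = 6, b_{25} = 1, b_{26} = 9.
Since (b_{25}, b_{26}) = (b_1, b_2) = (1, 9) (two consecutive terms determine the rest), the sequence is periodic with period 24.
So b_{8443} = b_{1 + ((8443-1) mod 24)} = b_{19} = 3.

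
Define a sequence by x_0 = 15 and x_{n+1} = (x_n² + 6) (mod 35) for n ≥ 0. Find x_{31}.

We have x_0 = 15, x_1 = 21, x_2 = 27, x_3 = 0, x_4 = 6, x_5 = 7, x_6 = 20, x_7 = 21.
Since x_7 = x_1 = 21, the sequence is eventually periodic: after a pre-period of length 1 it cycles with period 6.
For n ≥ 1, x_n depends only on (n - 1) mod 6. (31 - 1) mod 6 = 0, so x_{31} = x_1 = 21.

21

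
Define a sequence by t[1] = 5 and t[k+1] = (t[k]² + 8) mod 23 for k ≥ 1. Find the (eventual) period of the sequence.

We have t[1] = 5,  t[2] = 10,  t[3] = 16,  t[4] = 11,  t[5] = 14,  t[6] = 20,  t[7] = 17,  t[8] = 21,  t[9] = 12,  t[10] = 14.
Since t[10] = t[5] = 14, the sequence is eventually periodic: after a pre-period of length 4 it cycles with period 5.

5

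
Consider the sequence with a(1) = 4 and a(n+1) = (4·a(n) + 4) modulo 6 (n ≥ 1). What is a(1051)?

4

Listing terms: a(1) = 4; a(2) = 2; a(3) = 0; a(4) = 4.
The sequence repeats with period 3.
So a(1051) = a(1 + ((1051-1) mod 3)) = a(1) = 4.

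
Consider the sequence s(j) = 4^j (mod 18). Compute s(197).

We have s(0) = 1; s(1) = 4; s(2) = 16; s(3) = 10; s(4) = 4.
Since s(4) = s(1) = 4, the sequence is eventually periodic: after a pre-period of length 1 it cycles with period 3.
For j ≥ 1, s(j) depends only on (j - 1) mod 3. (197 - 1) mod 3 = 1, so s(197) = s(2) = 16.

16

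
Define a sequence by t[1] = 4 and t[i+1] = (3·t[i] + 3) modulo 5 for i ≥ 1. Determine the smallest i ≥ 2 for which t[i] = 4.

5

Listing terms: t[1] = 4,  t[2] = 0,  t[3] = 3,  t[4] = 2,  t[5] = 4.
Since t[5] = t[1] = 4, the sequence is periodic with period 4.
The value 4 next appears (with i ≥ 2) at t[5].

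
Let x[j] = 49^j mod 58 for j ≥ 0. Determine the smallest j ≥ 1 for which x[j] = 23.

2

Listing terms: x[0] = 1; x[1] = 49; x[2] = 23; x[3] = 25; x[4] = 7; x[5] = 53; x[6] = 45; x[7] = 1.
The sequence repeats with period 7.
The value 23 first appears (with j ≥ 1) at x[2].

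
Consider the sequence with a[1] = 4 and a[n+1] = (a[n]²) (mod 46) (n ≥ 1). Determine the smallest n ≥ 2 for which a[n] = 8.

a[1] = 4; a[2] = 16; a[3] = 26; a[4] = 32; a[5] = 12; a[6] = 6; a[7] = 36; a[8] = 8; a[9] = 18; a[10] = 2; a[11] = 4.
Since a[11] = a[1] = 4, the sequence is periodic with period 10.
The value 8 first appears (with n ≥ 2) at a[8].

8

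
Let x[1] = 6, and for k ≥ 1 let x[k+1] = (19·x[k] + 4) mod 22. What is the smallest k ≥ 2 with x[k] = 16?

7

We have x[1] = 6; x[2] = 8; x[3] = 2; x[4] = 20; x[5] = 10; x[6] = 18; x[7] = 16; x[8] = 0; x[9] = 4; x[10] = 14; x[11] = 6.
The sequence repeats with period 10.
The value 16 first appears (with k ≥ 2) at x[7].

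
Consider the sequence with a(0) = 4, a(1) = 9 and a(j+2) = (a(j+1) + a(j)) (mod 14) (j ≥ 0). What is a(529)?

Computing terms: a(0) = 4; a(1) = 9; a(2) = 13; a(3) = 8; a(4) = 7; a(5) = 1; a(6) = 8; a(7) = 9; a(8) = 3; a(9) = 12; a(10) = 1; a(11) = 13; a(12) = 0; a(13) = 13; a(14) = 13; a(15) = 12; a(16) = 11; a(17) = 9; a(18) = 6; a(19) = 1; a(20) = 7; a(21) = 8; a(22) = 1; a(23) = 9; a(24) = 10; a(25) = 5; a(26) = 1; a(27) = 6; a(28) = 7; a(29) = 13; a(30) = 6; a(31) = 5; a(32) = 11; a(33) = 2; a(34) = 13; a(35) = 1; a(36) = 0; a(37) = 1; a(38) = 1; a(39) = 2; a(40) = 3; a(41) = 5; a(42) = 8; a(43) = 13; a(44) = 7; a(45) = 6; a(46) = 13; a(47) = 5; a(48) = 4; a(49) = 9.
Since (a(48), a(49)) = (a(0), a(1)) = (4, 9) (two consecutive terms determine the rest), the sequence is periodic with period 48.
(529 - 0) mod 48 = 1, so a(529) = a(1) = 9.

9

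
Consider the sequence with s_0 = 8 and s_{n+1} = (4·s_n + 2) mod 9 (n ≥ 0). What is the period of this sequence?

s_0 = 8,  s_1 = 7,  s_2 = 3,  s_3 = 5,  s_4 = 4,  s_5 = 0,  s_6 = 2,  s_7 = 1,  s_8 = 6,  s_9 = 8.
The sequence repeats with period 9.

9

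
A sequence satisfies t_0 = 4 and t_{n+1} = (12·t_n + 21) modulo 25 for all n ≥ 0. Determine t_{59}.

9

Computing terms: t_0 = 4, t_1 = 19, t_2 = 24, t_3 = 9, t_4 = 4.
Since t_4 = t_0 = 4, the sequence is periodic with period 4.
(59 - 0) mod 4 = 3, so t_{59} = t_3 = 9.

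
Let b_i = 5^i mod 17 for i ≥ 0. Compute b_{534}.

We have b_0 = 1; b_1 = 5; b_2 = 8; b_3 = 6; b_4 = 13; b_5 = 14; b_6 = 2; b_7 = 10; b_8 = 16; b_9 = 12; b_{10} = 9; b_{11} = 11; b_{12} = 4; b_{13} = 3; b_{14} = 15; b_{15} = 7; b_{16} = 1.
Since b_{16} = b_0 = 1, the sequence is periodic with period 16.
(534 - 0) mod 16 = 6, so b_{534} = b_6 = 2.

2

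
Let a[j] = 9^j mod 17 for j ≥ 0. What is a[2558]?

Computing terms: a[0] = 1,  a[1] = 9,  a[2] = 13,  a[3] = 15,  a[4] = 16,  a[5] = 8,  a[6] = 4,  a[7] = 2,  a[8] = 1.
Since a[8] = a[0] = 1, the sequence is periodic with period 8.
So a[2558] = a[0 + ((2558-0) mod 8)] = a[6] = 4.

4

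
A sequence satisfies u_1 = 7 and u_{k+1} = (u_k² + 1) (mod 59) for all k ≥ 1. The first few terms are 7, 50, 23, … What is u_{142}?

29

Listing terms: u_1 = 7; u_2 = 50; u_3 = 23; u_4 = 58; u_5 = 2; u_6 = 5; u_7 = 26; u_8 = 28; u_9 = 18; u_{10} = 30; u_{11} = 16; u_{12} = 21; u_{13} = 29; u_{14} = 16.
Since u_{14} = u_{11} = 16, the sequence is eventually periodic: after a pre-period of length 10 it cycles with period 3.
For k ≥ 11, u_k depends only on (k - 11) mod 3. (142 - 11) mod 3 = 2, so u_{142} = u_{13} = 29.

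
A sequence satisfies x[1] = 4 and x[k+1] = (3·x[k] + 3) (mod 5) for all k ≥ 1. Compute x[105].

Computing terms: x[1] = 4; x[2] = 0; x[3] = 3; x[4] = 2; x[5] = 4.
The sequence repeats with period 4.
(105 - 1) mod 4 = 0, so x[105] = x[1] = 4.

4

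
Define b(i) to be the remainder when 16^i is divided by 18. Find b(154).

16

b(1) = 16; b(2) = 4; b(3) = 10; b(4) = 16.
The sequence repeats with period 3.
(154 - 1) mod 3 = 0, so b(154) = b(1) = 16.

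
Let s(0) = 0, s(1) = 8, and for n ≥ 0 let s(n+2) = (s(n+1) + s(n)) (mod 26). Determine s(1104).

8

Listing terms: s(0) = 0,  s(1) = 8,  s(2) = 8,  s(3) = 16,  s(4) = 24,  s(5) = 14,  s(6) = 12,  s(7) = 0,  s(8) = 12,  s(9) = 12,  s(10) = 24,  s(11) = 10,  s(12) = 8,  s(13) = 18,  s(14) = 0,  s(15) = 18,  s(16) = 18,  s(17) = 10,  s(18) = 2,  s(19) = 12,  s(20) = 14,  s(21) = 0,  s(22) = 14,  s(23) = 14,  s(24) = 2,  s(25) = 16,  s(26) = 18,  s(27) = 8,  s(28) = 0,  s(29) = 8.
Since (s(28), s(29)) = (s(0), s(1)) = (0, 8) (two consecutive terms determine the rest), the sequence is periodic with period 28.
So s(1104) = s(0 + ((1104-0) mod 28)) = s(12) = 8.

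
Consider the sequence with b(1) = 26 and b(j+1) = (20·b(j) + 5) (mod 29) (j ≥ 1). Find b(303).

3

Computing terms: b(1) = 26,  b(2) = 3,  b(3) = 7,  b(4) = 0,  b(5) = 5,  b(6) = 18,  b(7) = 17,  b(8) = 26.
Since b(8) = b(1) = 26, the sequence is periodic with period 7.
(303 - 1) mod 7 = 1, so b(303) = b(2) = 3.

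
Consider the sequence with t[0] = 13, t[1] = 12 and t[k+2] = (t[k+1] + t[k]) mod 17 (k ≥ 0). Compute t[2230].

t[0] = 13,  t[1] = 12,  t[2] = 8,  t[3] = 3,  t[4] = 11,  t[5] = 14,  t[6] = 8,  t[7] = 5,  t[8] = 13,  t[9] = 1,  t[10] = 14,  t[11] = 15,  t[12] = 12,  t[13] = 10,  t[14] = 5,  t[15] = 15,  t[16] = 3,  t[17] = 1,  t[18] = 4,  t[19] = 5,  t[20] = 9,  t[21] = 14,  t[22] = 6,  t[23] = 3,  t[24] = 9,  t[25] = 12,  t[26] = 4,  t[27] = 16,  t[28] = 3,  t[29] = 2,  t[30] = 5,  t[31] = 7,  t[32] = 12,  t[33] = 2,  t[34] = 14,  t[35] = 16,  t[36] = 13,  t[37] = 12.
Since (t[36], t[37]) = (t[0], t[1]) = (13, 12) (two consecutive terms determine the rest), the sequence is periodic with period 36.
(2230 - 0) mod 36 = 34, so t[2230] = t[34] = 14.

14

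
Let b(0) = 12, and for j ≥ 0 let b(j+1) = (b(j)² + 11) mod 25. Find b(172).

10

Listing terms: b(0) = 12,  b(1) = 5,  b(2) = 11,  b(3) = 7,  b(4) = 10,  b(5) = 11.
Since b(5) = b(2) = 11, the sequence is eventually periodic: after a pre-period of length 2 it cycles with period 3.
For j ≥ 2, b(j) depends only on (j - 2) mod 3. (172 - 2) mod 3 = 2, so b(172) = b(4) = 10.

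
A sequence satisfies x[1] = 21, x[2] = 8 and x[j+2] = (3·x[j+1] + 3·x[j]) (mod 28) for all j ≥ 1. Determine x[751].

17

x[1] = 21; x[2] = 8; x[3] = 3; x[4] = 5; x[5] = 24; x[6] = 3; x[7] = 25; x[8] = 0; x[9] = 19; x[10] = 1; x[11] = 4; x[12] = 15; x[13] = 1; x[14] = 20; x[15] = 7; x[16] = 25; x[17] = 12; x[18] = 27; x[19] = 5; x[20] = 12; x[21] = 23; x[22] = 21; x[23] = 20; x[24] = 11; x[25] = 9; x[26] = 4; x[27] = 11; x[28] = 17; x[29] = 0; x[30] = 23; x[31] = 13; x[32] = 24; x[33] = 27; x[34] = 13; x[35] = 8; x[36] = 7; x[37] = 17; x[38] = 16; x[39] = 15; x[40] = 9; x[41] = 16; x[42] = 19; x[43] = 21; x[44] = 8.
The sequence repeats with period 42.
(751 - 1) mod 42 = 36, so x[751] = x[37] = 17.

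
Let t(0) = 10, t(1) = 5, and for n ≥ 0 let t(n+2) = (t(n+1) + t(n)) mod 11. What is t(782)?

We have t(0) = 10; t(1) = 5; t(2) = 4; t(3) = 9; t(4) = 2; t(5) = 0; t(6) = 2; t(7) = 2; t(8) = 4; t(9) = 6; t(10) = 10; t(11) = 5.
Since (t(10), t(11)) = (t(0), t(1)) = (10, 5) (two consecutive terms determine the rest), the sequence is periodic with period 10.
(782 - 0) mod 10 = 2, so t(782) = t(2) = 4.

4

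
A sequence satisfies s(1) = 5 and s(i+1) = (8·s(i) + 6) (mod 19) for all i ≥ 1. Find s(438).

7

s(1) = 5,  s(2) = 8,  s(3) = 13,  s(4) = 15,  s(5) = 12,  s(6) = 7,  s(7) = 5.
Since s(7) = s(1) = 5, the sequence is periodic with period 6.
(438 - 1) mod 6 = 5, so s(438) = s(6) = 7.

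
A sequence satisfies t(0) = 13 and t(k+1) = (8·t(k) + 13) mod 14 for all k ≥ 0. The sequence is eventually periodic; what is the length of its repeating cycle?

7

Listing terms: t(0) = 13; t(1) = 5; t(2) = 11; t(3) = 3; t(4) = 9; t(5) = 1; t(6) = 7; t(7) = 13.
The sequence repeats with period 7.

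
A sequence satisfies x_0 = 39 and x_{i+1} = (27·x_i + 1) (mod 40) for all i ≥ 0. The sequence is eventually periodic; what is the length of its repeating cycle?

Computing terms: x_0 = 39, x_1 = 14, x_2 = 19, x_3 = 34, x_4 = 39.
The sequence repeats with period 4.

4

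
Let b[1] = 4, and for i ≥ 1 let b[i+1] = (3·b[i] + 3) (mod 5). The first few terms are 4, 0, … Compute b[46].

0

b[1] = 4; b[2] = 0; b[3] = 3; b[4] = 2; b[5] = 4.
Since b[5] = b[1] = 4, the sequence is periodic with period 4.
So b[46] = b[1 + ((46-1) mod 4)] = b[2] = 0.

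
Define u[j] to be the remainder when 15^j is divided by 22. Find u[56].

We have u[0] = 1,  u[1] = 15,  u[2] = 5,  u[3] = 9,  u[4] = 3,  u[5] = 1.
The sequence repeats with period 5.
(56 - 0) mod 5 = 1, so u[56] = u[1] = 15.

15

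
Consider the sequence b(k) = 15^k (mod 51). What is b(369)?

15

Listing terms: b(1) = 15; b(2) = 21; b(3) = 9; b(4) = 33; b(5) = 36; b(6) = 30; b(7) = 42; b(8) = 18; b(9) = 15.
Since b(9) = b(1) = 15, the sequence is periodic with period 8.
(369 - 1) mod 8 = 0, so b(369) = b(1) = 15.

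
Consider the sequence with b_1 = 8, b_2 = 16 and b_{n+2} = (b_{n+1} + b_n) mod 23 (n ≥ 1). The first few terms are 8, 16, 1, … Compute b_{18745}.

Listing terms: b_1 = 8; b_2 = 16; b_3 = 1; b_4 = 17; b_5 = 18; b_6 = 12; b_7 = 7; b_8 = 19; b_9 = 3; b_{10} = 22; b_{11} = 2; b_{12} = 1; b_{13} = 3; b_{14} = 4; b_{15} = 7; b_{16} = 11; b_{17} = 18; b_{18} = 6; b_{19} = 1; b_{20} = 7; b_{21} = 8; b_{22} = 15; b_{23} = 0; b_{24} = 15; b_{25} = 15; b_{26} = 7; b_{27} = 22; b_{28} = 6; b_{29} = 5; b_{30} = 11; b_{31} = 16; b_{32} = 4; b_{33} = 20; b_{34} = 1; b_{35} = 21; b_{36} = 22; b_{37} = 20; b_{38} = 19; b_{39} = 16; b_{40} = 12; b_{41} = 5; b_{42} = 17; b_{43} = 22; b_{44} = 16; b_{45} = 15; b_{46} = 8; b_{47} = 0; b_{48} = 8; b_{49} = 8; b_{50} = 16.
Since (b_{49}, b_{50}) = (b_1, b_2) = (8, 16) (two consecutive terms determine the rest), the sequence is periodic with period 48.
(18745 - 1) mod 48 = 24, so b_{18745} = b_{25} = 15.

15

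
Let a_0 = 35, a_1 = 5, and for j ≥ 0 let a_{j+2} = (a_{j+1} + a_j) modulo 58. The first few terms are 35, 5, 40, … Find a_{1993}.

43

We have a_0 = 35,  a_1 = 5,  a_2 = 40,  a_3 = 45,  a_4 = 27,  a_5 = 14,  a_6 = 41,  a_7 = 55,  a_8 = 38,  a_9 = 35,  a_{10} = 15,  a_{11} = 50,  a_{12} = 7,  a_{13} = 57,  a_{14} = 6,  a_{15} = 5,  a_{16} = 11,  a_{17} = 16,  a_{18} = 27,  a_{19} = 43,  a_{20} = 12,  a_{21} = 55,  a_{22} = 9,  a_{23} = 6,  a_{24} = 15,  a_{25} = 21,  a_{26} = 36,  a_{27} = 57,  a_{28} = 35,  a_{29} = 34,  a_{30} = 11,  a_{31} = 45,  a_{32} = 56,  a_{33} = 43,  a_{34} = 41,  a_{35} = 26,  a_{36} = 9,  a_{37} = 35,  a_{38} = 44,  a_{39} = 21,  a_{40} = 7,  a_{41} = 28,  a_{42} = 35,  a_{43} = 5.
The sequence repeats with period 42.
So a_{1993} = a_{0 + ((1993-0) mod 42)} = a_{19} = 43.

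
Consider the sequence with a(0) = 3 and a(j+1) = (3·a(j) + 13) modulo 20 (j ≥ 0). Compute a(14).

19

a(0) = 3,  a(1) = 2,  a(2) = 19,  a(3) = 10,  a(4) = 3.
The sequence repeats with period 4.
(14 - 0) mod 4 = 2, so a(14) = a(2) = 19.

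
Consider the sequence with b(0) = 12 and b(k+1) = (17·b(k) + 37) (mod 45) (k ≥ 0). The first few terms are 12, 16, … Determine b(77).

16

We have b(0) = 12, b(1) = 16, b(2) = 39, b(3) = 25, b(4) = 12.
The sequence repeats with period 4.
So b(77) = b(0 + ((77-0) mod 4)) = b(1) = 16.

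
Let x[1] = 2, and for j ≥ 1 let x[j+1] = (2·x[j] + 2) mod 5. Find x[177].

We have x[1] = 2, x[2] = 1, x[3] = 4, x[4] = 0, x[5] = 2.
The sequence repeats with period 4.
So x[177] = x[1 + ((177-1) mod 4)] = x[1] = 2.

2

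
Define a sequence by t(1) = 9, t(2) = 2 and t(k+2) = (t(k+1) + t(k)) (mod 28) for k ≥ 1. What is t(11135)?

We have t(1) = 9, t(2) = 2, t(3) = 11, t(4) = 13, t(5) = 24, t(6) = 9, t(7) = 5, t(8) = 14, t(9) = 19, t(10) = 5, t(11) = 24, t(12) = 1, t(13) = 25, t(14) = 26, t(15) = 23, t(16) = 21, t(17) = 16, t(18) = 9, t(19) = 25, t(20) = 6, t(21) = 3, t(22) = 9, t(23) = 12, t(24) = 21, t(25) = 5, t(26) = 26, t(27) = 3, t(28) = 1, t(29) = 4, t(30) = 5, t(31) = 9, t(32) = 14, t(33) = 23, t(34) = 9, t(35) = 4, t(36) = 13, t(37) = 17, t(38) = 2, t(39) = 19, t(40) = 21, t(41) = 12, t(42) = 5, t(43) = 17, t(44) = 22, t(45) = 11, t(46) = 5, t(47) = 16, t(48) = 21, t(49) = 9, t(50) = 2.
The sequence repeats with period 48.
(11135 - 1) mod 48 = 46, so t(11135) = t(47) = 16.

16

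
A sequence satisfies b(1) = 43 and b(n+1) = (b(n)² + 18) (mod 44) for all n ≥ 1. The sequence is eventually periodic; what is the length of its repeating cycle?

3

Computing terms: b(1) = 43,  b(2) = 19,  b(3) = 27,  b(4) = 43.
The sequence repeats with period 3.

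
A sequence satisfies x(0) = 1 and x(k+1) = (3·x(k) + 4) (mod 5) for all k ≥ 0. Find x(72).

1

We have x(0) = 1, x(1) = 2, x(2) = 0, x(3) = 4, x(4) = 1.
Since x(4) = x(0) = 1, the sequence is periodic with period 4.
So x(72) = x(0 + ((72-0) mod 4)) = x(0) = 1.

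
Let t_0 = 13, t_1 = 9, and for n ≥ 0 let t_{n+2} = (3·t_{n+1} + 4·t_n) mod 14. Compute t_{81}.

We have t_0 = 13, t_1 = 9, t_2 = 9, t_3 = 7, t_4 = 1, t_5 = 3, t_6 = 13, t_7 = 9.
The sequence repeats with period 6.
So t_{81} = t_{0 + ((81-0) mod 6)} = t_3 = 7.

7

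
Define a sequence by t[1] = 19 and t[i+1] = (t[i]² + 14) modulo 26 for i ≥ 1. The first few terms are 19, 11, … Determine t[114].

15

t[1] = 19,  t[2] = 11,  t[3] = 5,  t[4] = 13,  t[5] = 1,  t[6] = 15,  t[7] = 5.
Since t[7] = t[3] = 5, the sequence is eventually periodic: after a pre-period of length 2 it cycles with period 4.
For i ≥ 3, t[i] depends only on (i - 3) mod 4. (114 - 3) mod 4 = 3, so t[114] = t[6] = 15.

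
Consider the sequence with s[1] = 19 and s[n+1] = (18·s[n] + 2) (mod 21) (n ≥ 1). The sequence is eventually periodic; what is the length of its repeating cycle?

We have s[1] = 19, s[2] = 8, s[3] = 20, s[4] = 5, s[5] = 8.
Since s[5] = s[2] = 8, the sequence is eventually periodic: after a pre-period of length 1 it cycles with period 3.

3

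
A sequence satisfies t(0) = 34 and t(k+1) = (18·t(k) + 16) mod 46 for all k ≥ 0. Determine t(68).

4

Listing terms: t(0) = 34, t(1) = 30, t(2) = 4, t(3) = 42, t(4) = 36, t(5) = 20, t(6) = 8, t(7) = 22, t(8) = 44, t(9) = 26, t(10) = 24, t(11) = 34.
The sequence repeats with period 11.
So t(68) = t(0 + ((68-0) mod 11)) = t(2) = 4.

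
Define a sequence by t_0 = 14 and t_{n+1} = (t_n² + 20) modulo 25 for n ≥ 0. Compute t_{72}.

11

We have t_0 = 14, t_1 = 16, t_2 = 1, t_3 = 21, t_4 = 11, t_5 = 16.
Since t_5 = t_1 = 16, the sequence is eventually periodic: after a pre-period of length 1 it cycles with period 4.
For n ≥ 1, t_n depends only on (n - 1) mod 4. (72 - 1) mod 4 = 3, so t_{72} = t_4 = 11.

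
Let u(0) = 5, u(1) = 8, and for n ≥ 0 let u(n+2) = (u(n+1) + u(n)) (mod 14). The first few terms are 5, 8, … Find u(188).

Listing terms: u(0) = 5; u(1) = 8; u(2) = 13; u(3) = 7; u(4) = 6; u(5) = 13; u(6) = 5; u(7) = 4; u(8) = 9; u(9) = 13; u(10) = 8; u(11) = 7; u(12) = 1; u(13) = 8; u(14) = 9; u(15) = 3; u(16) = 12; u(17) = 1; u(18) = 13; u(19) = 0; u(20) = 13; u(21) = 13; u(22) = 12; u(23) = 11; u(24) = 9; u(25) = 6; u(26) = 1; u(27) = 7; u(28) = 8; u(29) = 1; u(30) = 9; u(31) = 10; u(32) = 5; u(33) = 1; u(34) = 6; u(35) = 7; u(36) = 13; u(37) = 6; u(38) = 5; u(39) = 11; u(40) = 2; u(41) = 13; u(42) = 1; u(43) = 0; u(44) = 1; u(45) = 1; u(46) = 2; u(47) = 3; u(48) = 5; u(49) = 8.
The sequence repeats with period 48.
So u(188) = u(0 + ((188-0) mod 48)) = u(44) = 1.

1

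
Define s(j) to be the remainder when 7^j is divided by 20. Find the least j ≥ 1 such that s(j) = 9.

Computing terms: s(0) = 1; s(1) = 7; s(2) = 9; s(3) = 3; s(4) = 1.
Since s(4) = s(0) = 1, the sequence is periodic with period 4.
The value 9 first appears (with j ≥ 1) at s(2).

2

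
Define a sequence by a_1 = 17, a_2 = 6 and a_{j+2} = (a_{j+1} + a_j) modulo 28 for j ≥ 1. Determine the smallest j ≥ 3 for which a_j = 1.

Listing terms: a_1 = 17,  a_2 = 6,  a_3 = 23,  a_4 = 1,  a_5 = 24,  a_6 = 25,  a_7 = 21,  a_8 = 18,  a_9 = 11,  a_{10} = 1,  a_{11} = 12,  a_{12} = 13,  a_{13} = 25,  a_{14} = 10,  a_{15} = 7,  a_{16} = 17,  a_{17} = 24,  a_{18} = 13,  a_{19} = 9,  a_{20} = 22,  a_{21} = 3,  a_{22} = 25,  a_{23} = 0,  a_{24} = 25,  a_{25} = 25,  a_{26} = 22,  a_{27} = 19,  a_{28} = 13,  a_{29} = 4,  a_{30} = 17,  a_{31} = 21,  a_{32} = 10,  a_{33} = 3,  a_{34} = 13,  a_{35} = 16,  a_{36} = 1,  a_{37} = 17,  a_{38} = 18,  a_{39} = 7,  a_{40} = 25,  a_{41} = 4,  a_{42} = 1,  a_{43} = 5,  a_{44} = 6,  a_{45} = 11,  a_{46} = 17,  a_{47} = 0,  a_{48} = 17,  a_{49} = 17,  a_{50} = 6.
The sequence repeats with period 48.
The value 1 first appears (with j ≥ 3) at a_4.

4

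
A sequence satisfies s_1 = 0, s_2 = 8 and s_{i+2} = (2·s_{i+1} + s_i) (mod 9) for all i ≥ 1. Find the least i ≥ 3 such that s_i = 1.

12

Listing terms: s_1 = 0; s_2 = 8; s_3 = 7; s_4 = 4; s_5 = 6; s_6 = 7; s_7 = 2; s_8 = 2; s_9 = 6; s_{10} = 5; s_{11} = 7; s_{12} = 1; s_{13} = 0; s_{14} = 1; s_{15} = 2; s_{16} = 5; s_{17} = 3; s_{18} = 2; s_{19} = 7; s_{20} = 7; s_{21} = 3; s_{22} = 4; s_{23} = 2; s_{24} = 8; s_{25} = 0; s_{26} = 8.
The sequence repeats with period 24.
The value 1 first appears (with i ≥ 3) at s_{12}.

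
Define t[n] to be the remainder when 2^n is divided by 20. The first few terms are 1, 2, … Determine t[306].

4

Listing terms: t[0] = 1, t[1] = 2, t[2] = 4, t[3] = 8, t[4] = 16, t[5] = 12, t[6] = 4.
Since t[6] = t[2] = 4, the sequence is eventually periodic: after a pre-period of length 2 it cycles with period 4.
For n ≥ 2, t[n] depends only on (n - 2) mod 4. (306 - 2) mod 4 = 0, so t[306] = t[2] = 4.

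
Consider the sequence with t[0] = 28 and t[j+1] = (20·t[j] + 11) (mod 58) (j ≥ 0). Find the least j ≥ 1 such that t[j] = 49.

1

Computing terms: t[0] = 28,  t[1] = 49,  t[2] = 5,  t[3] = 53,  t[4] = 27,  t[5] = 29,  t[6] = 11,  t[7] = 57,  t[8] = 49.
Since t[8] = t[1] = 49, the sequence is eventually periodic: after a pre-period of length 1 it cycles with period 7.
The value 49 first appears (with j ≥ 1) at t[1].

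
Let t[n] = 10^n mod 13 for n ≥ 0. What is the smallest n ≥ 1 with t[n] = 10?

1

Computing terms: t[0] = 1, t[1] = 10, t[2] = 9, t[3] = 12, t[4] = 3, t[5] = 4, t[6] = 1.
The sequence repeats with period 6.
The value 10 first appears (with n ≥ 1) at t[1].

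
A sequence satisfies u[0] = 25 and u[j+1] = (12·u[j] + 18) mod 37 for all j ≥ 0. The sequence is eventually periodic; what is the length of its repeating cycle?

9

Computing terms: u[0] = 25, u[1] = 22, u[2] = 23, u[3] = 35, u[4] = 31, u[5] = 20, u[6] = 36, u[7] = 6, u[8] = 16, u[9] = 25.
The sequence repeats with period 9.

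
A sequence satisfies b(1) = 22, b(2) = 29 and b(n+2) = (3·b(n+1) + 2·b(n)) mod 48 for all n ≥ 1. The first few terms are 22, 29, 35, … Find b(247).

We have b(1) = 22, b(2) = 29, b(3) = 35, b(4) = 19, b(5) = 31, b(6) = 35, b(7) = 23, b(8) = 43, b(9) = 31, b(10) = 35.
Since (b(9), b(10)) = (b(5), b(6)) = (31, 35) (two consecutive terms determine the rest), the sequence is eventually periodic: after a pre-period of length 4 it cycles with period 4.
For n ≥ 5, b(n) depends only on (n - 5) mod 4. (247 - 5) mod 4 = 2, so b(247) = b(7) = 23.

23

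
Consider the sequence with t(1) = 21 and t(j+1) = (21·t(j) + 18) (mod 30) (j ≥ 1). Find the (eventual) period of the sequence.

5

Computing terms: t(1) = 21,  t(2) = 9,  t(3) = 27,  t(4) = 15,  t(5) = 3,  t(6) = 21.
The sequence repeats with period 5.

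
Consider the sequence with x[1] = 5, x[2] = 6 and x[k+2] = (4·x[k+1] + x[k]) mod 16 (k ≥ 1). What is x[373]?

Computing terms: x[1] = 5; x[2] = 6; x[3] = 13; x[4] = 10; x[5] = 5; x[6] = 14; x[7] = 13; x[8] = 2; x[9] = 5; x[10] = 6.
The sequence repeats with period 8.
So x[373] = x[1 + ((373-1) mod 8)] = x[5] = 5.

5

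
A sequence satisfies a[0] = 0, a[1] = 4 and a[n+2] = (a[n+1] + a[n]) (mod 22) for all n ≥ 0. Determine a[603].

8

a[0] = 0; a[1] = 4; a[2] = 4; a[3] = 8; a[4] = 12; a[5] = 20; a[6] = 10; a[7] = 8; a[8] = 18; a[9] = 4; a[10] = 0; a[11] = 4.
The sequence repeats with period 10.
(603 - 0) mod 10 = 3, so a[603] = a[3] = 8.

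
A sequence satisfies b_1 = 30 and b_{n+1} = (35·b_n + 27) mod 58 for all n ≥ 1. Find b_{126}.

We have b_1 = 30, b_2 = 33, b_3 = 22, b_4 = 43, b_5 = 24, b_6 = 55, b_7 = 38, b_8 = 23, b_9 = 20, b_{10} = 31, b_{11} = 10, b_{12} = 29, b_{13} = 56, b_{14} = 15, b_{15} = 30.
The sequence repeats with period 14.
So b_{126} = b_{1 + ((126-1) mod 14)} = b_{14} = 15.

15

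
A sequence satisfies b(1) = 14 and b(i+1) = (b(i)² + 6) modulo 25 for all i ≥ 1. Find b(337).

6

b(1) = 14; b(2) = 2; b(3) = 10; b(4) = 6; b(5) = 17; b(6) = 20; b(7) = 6.
Since b(7) = b(4) = 6, the sequence is eventually periodic: after a pre-period of length 3 it cycles with period 3.
For i ≥ 4, b(i) depends only on (i - 4) mod 3. (337 - 4) mod 3 = 0, so b(337) = b(4) = 6.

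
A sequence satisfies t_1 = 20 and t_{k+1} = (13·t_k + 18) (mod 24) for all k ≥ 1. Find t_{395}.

8

Listing terms: t_1 = 20; t_2 = 14; t_3 = 8; t_4 = 2; t_5 = 20.
Since t_5 = t_1 = 20, the sequence is periodic with period 4.
So t_{395} = t_{1 + ((395-1) mod 4)} = t_3 = 8.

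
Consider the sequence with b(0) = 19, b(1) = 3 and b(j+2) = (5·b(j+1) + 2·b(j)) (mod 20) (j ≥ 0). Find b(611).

b(0) = 19, b(1) = 3, b(2) = 13, b(3) = 11, b(4) = 1, b(5) = 7, b(6) = 17, b(7) = 19, b(8) = 9, b(9) = 3, b(10) = 13.
Since (b(9), b(10)) = (b(1), b(2)) = (3, 13) (two consecutive terms determine the rest), the sequence is eventually periodic: after a pre-period of length 1 it cycles with period 8.
For j ≥ 1, b(j) depends only on (j - 1) mod 8. (611 - 1) mod 8 = 2, so b(611) = b(3) = 11.

11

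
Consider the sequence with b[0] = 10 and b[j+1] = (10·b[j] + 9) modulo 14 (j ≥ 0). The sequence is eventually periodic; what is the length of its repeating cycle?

6

We have b[0] = 10; b[1] = 11; b[2] = 7; b[3] = 9; b[4] = 1; b[5] = 5; b[6] = 3; b[7] = 11.
Since b[7] = b[1] = 11, the sequence is eventually periodic: after a pre-period of length 1 it cycles with period 6.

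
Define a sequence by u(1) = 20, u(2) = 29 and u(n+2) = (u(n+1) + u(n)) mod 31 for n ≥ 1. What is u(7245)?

Computing terms: u(1) = 20, u(2) = 29, u(3) = 18, u(4) = 16, u(5) = 3, u(6) = 19, u(7) = 22, u(8) = 10, u(9) = 1, u(10) = 11, u(11) = 12, u(12) = 23, u(13) = 4, u(14) = 27, u(15) = 0, u(16) = 27, u(17) = 27, u(18) = 23, u(19) = 19, u(20) = 11, u(21) = 30, u(22) = 10, u(23) = 9, u(24) = 19, u(25) = 28, u(26) = 16, u(27) = 13, u(28) = 29, u(29) = 11, u(30) = 9, u(31) = 20, u(32) = 29.
The sequence repeats with period 30.
So u(7245) = u(1 + ((7245-1) mod 30)) = u(15) = 0.

0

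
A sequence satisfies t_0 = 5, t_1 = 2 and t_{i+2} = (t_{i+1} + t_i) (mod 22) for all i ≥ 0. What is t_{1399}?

Computing terms: t_0 = 5, t_1 = 2, t_2 = 7, t_3 = 9, t_4 = 16, t_5 = 3, t_6 = 19, t_7 = 0, t_8 = 19, t_9 = 19, t_{10} = 16, t_{11} = 13, t_{12} = 7, t_{13} = 20, t_{14} = 5, t_{15} = 3, t_{16} = 8, t_{17} = 11, t_{18} = 19, t_{19} = 8, t_{20} = 5, t_{21} = 13, t_{22} = 18, t_{23} = 9, t_{24} = 5, t_{25} = 14, t_{26} = 19, t_{27} = 11, t_{28} = 8, t_{29} = 19, t_{30} = 5, t_{31} = 2.
Since (t_{30}, t_{31}) = (t_0, t_1) = (5, 2) (two consecutive terms determine the rest), the sequence is periodic with period 30.
(1399 - 0) mod 30 = 19, so t_{1399} = t_{19} = 8.

8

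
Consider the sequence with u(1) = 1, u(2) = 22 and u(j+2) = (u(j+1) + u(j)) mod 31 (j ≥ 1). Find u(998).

Listing terms: u(1) = 1,  u(2) = 22,  u(3) = 23,  u(4) = 14,  u(5) = 6,  u(6) = 20,  u(7) = 26,  u(8) = 15,  u(9) = 10,  u(10) = 25,  u(11) = 4,  u(12) = 29,  u(13) = 2,  u(14) = 0,  u(15) = 2,  u(16) = 2,  u(17) = 4,  u(18) = 6,  u(19) = 10,  u(20) = 16,  u(21) = 26,  u(22) = 11,  u(23) = 6,  u(24) = 17,  u(25) = 23,  u(26) = 9,  u(27) = 1,  u(28) = 10,  u(29) = 11,  u(30) = 21,  u(31) = 1,  u(32) = 22.
The sequence repeats with period 30.
So u(998) = u(1 + ((998-1) mod 30)) = u(8) = 15.

15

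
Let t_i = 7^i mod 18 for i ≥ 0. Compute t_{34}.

7

t_0 = 1; t_1 = 7; t_2 = 13; t_3 = 1.
Since t_3 = t_0 = 1, the sequence is periodic with period 3.
So t_{34} = t_{0 + ((34-0) mod 3)} = t_1 = 7.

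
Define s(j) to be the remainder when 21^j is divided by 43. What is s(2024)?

Listing terms: s(0) = 1; s(1) = 21; s(2) = 11; s(3) = 16; s(4) = 35; s(5) = 4; s(6) = 41; s(7) = 1.
The sequence repeats with period 7.
So s(2024) = s(0 + ((2024-0) mod 7)) = s(1) = 21.

21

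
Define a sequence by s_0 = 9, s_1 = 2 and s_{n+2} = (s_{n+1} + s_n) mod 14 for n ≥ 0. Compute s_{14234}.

Computing terms: s_0 = 9; s_1 = 2; s_2 = 11; s_3 = 13; s_4 = 10; s_5 = 9; s_6 = 5; s_7 = 0; s_8 = 5; s_9 = 5; s_{10} = 10; s_{11} = 1; s_{12} = 11; s_{13} = 12; s_{14} = 9; s_{15} = 7; s_{16} = 2; s_{17} = 9; s_{18} = 11; s_{19} = 6; s_{20} = 3; s_{21} = 9; s_{22} = 12; s_{23} = 7; s_{24} = 5; s_{25} = 12; s_{26} = 3; s_{27} = 1; s_{28} = 4; s_{29} = 5; s_{30} = 9; s_{31} = 0; s_{32} = 9; s_{33} = 9; s_{34} = 4; s_{35} = 13; s_{36} = 3; s_{37} = 2; s_{38} = 5; s_{39} = 7; s_{40} = 12; s_{41} = 5; s_{42} = 3; s_{43} = 8; s_{44} = 11; s_{45} = 5; s_{46} = 2; s_{47} = 7; s_{48} = 9; s_{49} = 2.
Since (s_{48}, s_{49}) = (s_0, s_1) = (9, 2) (two consecutive terms determine the rest), the sequence is periodic with period 48.
(14234 - 0) mod 48 = 26, so s_{14234} = s_{26} = 3.

3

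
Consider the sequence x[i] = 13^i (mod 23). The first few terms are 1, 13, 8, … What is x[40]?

9

x[0] = 1; x[1] = 13; x[2] = 8; x[3] = 12; x[4] = 18; x[5] = 4; x[6] = 6; x[7] = 9; x[8] = 2; x[9] = 3; x[10] = 16; x[11] = 1.
The sequence repeats with period 11.
(40 - 0) mod 11 = 7, so x[40] = x[7] = 9.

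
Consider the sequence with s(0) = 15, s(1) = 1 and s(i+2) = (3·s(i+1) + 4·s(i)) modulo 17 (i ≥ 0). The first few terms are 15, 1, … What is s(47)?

We have s(0) = 15,  s(1) = 1,  s(2) = 12,  s(3) = 6,  s(4) = 15,  s(5) = 1.
Since (s(4), s(5)) = (s(0), s(1)) = (15, 1) (two consecutive terms determine the rest), the sequence is periodic with period 4.
(47 - 0) mod 4 = 3, so s(47) = s(3) = 6.

6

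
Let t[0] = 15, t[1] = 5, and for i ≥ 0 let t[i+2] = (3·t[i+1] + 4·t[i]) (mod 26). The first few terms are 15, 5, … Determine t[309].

11

Listing terms: t[0] = 15, t[1] = 5, t[2] = 23, t[3] = 11, t[4] = 21, t[5] = 3, t[6] = 15, t[7] = 5.
The sequence repeats with period 6.
(309 - 0) mod 6 = 3, so t[309] = t[3] = 11.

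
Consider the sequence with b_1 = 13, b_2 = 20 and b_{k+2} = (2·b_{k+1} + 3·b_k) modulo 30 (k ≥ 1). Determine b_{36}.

8

Listing terms: b_1 = 13,  b_2 = 20,  b_3 = 19,  b_4 = 8,  b_5 = 13,  b_6 = 20.
The sequence repeats with period 4.
So b_{36} = b_{1 + ((36-1) mod 4)} = b_4 = 8.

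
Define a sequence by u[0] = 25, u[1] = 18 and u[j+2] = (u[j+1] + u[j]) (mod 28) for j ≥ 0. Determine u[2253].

We have u[0] = 25; u[1] = 18; u[2] = 15; u[3] = 5; u[4] = 20; u[5] = 25; u[6] = 17; u[7] = 14; u[8] = 3; u[9] = 17; u[10] = 20; u[11] = 9; u[12] = 1; u[13] = 10; u[14] = 11; u[15] = 21; u[16] = 4; u[17] = 25; u[18] = 1; u[19] = 26; u[20] = 27; u[21] = 25; u[22] = 24; u[23] = 21; u[24] = 17; u[25] = 10; u[26] = 27; u[27] = 9; u[28] = 8; u[29] = 17; u[30] = 25; u[31] = 14; u[32] = 11; u[33] = 25; u[34] = 8; u[35] = 5; u[36] = 13; u[37] = 18; u[38] = 3; u[39] = 21; u[40] = 24; u[41] = 17; u[42] = 13; u[43] = 2; u[44] = 15; u[45] = 17; u[46] = 4; u[47] = 21; u[48] = 25; u[49] = 18.
Since (u[48], u[49]) = (u[0], u[1]) = (25, 18) (two consecutive terms determine the rest), the sequence is periodic with period 48.
So u[2253] = u[0 + ((2253-0) mod 48)] = u[45] = 17.

17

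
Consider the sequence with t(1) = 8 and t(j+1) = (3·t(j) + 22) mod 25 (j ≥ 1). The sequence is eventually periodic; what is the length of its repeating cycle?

We have t(1) = 8; t(2) = 21; t(3) = 10; t(4) = 2; t(5) = 3; t(6) = 6; t(7) = 15; t(8) = 17; t(9) = 23; t(10) = 16; t(11) = 20; t(12) = 7; t(13) = 18; t(14) = 1; t(15) = 0; t(16) = 22; t(17) = 13; t(18) = 11; t(19) = 5; t(20) = 12; t(21) = 8.
Since t(21) = t(1) = 8, the sequence is periodic with period 20.

20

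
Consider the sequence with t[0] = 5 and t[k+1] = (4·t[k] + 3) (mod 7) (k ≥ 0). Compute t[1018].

2

t[0] = 5,  t[1] = 2,  t[2] = 4,  t[3] = 5.
The sequence repeats with period 3.
So t[1018] = t[0 + ((1018-0) mod 3)] = t[1] = 2.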